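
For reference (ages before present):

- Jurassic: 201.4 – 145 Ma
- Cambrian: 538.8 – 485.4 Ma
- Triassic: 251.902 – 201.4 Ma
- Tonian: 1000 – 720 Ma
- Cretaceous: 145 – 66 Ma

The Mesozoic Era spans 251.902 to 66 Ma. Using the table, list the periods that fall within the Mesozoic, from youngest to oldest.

Periods with both bounds inside 251.902–66 Ma: Cretaceous (145–66), Jurassic (201.4–145), Triassic (251.902–201.4).

Cretaceous, Jurassic, Triassic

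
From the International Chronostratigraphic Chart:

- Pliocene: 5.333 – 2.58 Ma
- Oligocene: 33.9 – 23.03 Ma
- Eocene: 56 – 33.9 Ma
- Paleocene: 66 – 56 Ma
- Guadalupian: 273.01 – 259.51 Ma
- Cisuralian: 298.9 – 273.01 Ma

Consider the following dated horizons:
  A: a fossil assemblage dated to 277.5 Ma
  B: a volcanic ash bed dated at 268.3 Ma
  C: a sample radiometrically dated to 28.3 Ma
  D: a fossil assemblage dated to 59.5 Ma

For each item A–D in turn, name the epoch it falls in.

A — Cisuralian; B — Guadalupian; C — Oligocene; D — Paleocene

Match each age against the start–end ranges in the excerpt: A = 277.5 Ma → Cisuralian (298.9–273.01); B = 268.3 Ma → Guadalupian (273.01–259.51); C = 28.3 Ma → Oligocene (33.9–23.03); D = 59.5 Ma → Paleocene (66–56).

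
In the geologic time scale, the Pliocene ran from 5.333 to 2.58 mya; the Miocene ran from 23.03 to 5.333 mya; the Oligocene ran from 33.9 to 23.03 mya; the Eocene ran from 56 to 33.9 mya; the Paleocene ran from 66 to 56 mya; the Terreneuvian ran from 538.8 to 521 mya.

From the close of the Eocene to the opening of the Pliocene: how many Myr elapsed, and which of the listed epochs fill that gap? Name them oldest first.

28.567 million years; Oligocene, Miocene

End of Eocene = 33.9 Ma; start of Pliocene = 5.333 Ma.
Gap = 33.9 − 5.333 = 28.567 Myr.
Epochs wholly inside 33.9–5.333 Ma: Oligocene (33.9–23.03), Miocene (23.03–5.333).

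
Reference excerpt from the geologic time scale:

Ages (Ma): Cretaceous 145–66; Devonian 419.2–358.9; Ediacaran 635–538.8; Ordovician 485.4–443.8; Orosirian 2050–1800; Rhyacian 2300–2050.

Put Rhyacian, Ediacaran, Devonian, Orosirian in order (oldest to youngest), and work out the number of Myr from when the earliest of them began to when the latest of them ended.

Rhyacian → Orosirian → Ediacaran → Devonian; total span 1941.1 Myr

Start ages (Ma): Rhyacian 2300, Orosirian 2050, Ediacaran 635, Devonian 419.2.
Ordered oldest to youngest: Rhyacian, Orosirian, Ediacaran, Devonian.
Span = 2300 − 358.9 = 1941.1 Myr.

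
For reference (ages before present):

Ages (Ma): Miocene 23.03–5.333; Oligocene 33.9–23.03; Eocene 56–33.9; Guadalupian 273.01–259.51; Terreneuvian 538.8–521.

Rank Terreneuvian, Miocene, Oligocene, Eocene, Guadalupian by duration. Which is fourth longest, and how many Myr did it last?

Guadalupian, 13.5 million years

Durations: Terreneuvian 17.8; Miocene 17.697; Oligocene 10.87; Eocene 22.1; Guadalupian 13.5 Myr.
Sorted longest-first: Eocene (22.1), Terreneuvian (17.8), Miocene (17.697), Guadalupian (13.5), Oligocene (10.87).
The fourth longest is Guadalupian at 13.5 Myr.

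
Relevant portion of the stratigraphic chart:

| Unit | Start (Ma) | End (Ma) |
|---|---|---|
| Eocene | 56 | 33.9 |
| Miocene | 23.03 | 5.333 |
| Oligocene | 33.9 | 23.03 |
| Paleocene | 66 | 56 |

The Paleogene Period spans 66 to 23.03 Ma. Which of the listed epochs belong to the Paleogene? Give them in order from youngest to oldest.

Oligocene, Eocene, Paleocene

Epochs with both bounds inside 66–23.03 Ma: Oligocene (33.9–23.03), Eocene (56–33.9), Paleocene (66–56).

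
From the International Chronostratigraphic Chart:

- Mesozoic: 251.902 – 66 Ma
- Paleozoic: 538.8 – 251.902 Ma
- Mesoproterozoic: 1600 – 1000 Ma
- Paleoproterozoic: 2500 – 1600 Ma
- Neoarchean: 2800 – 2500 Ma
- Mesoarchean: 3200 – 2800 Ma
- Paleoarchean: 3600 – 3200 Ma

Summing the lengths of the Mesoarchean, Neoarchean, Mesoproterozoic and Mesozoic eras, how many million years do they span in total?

1485.902 million years

Duration is start − end for each: (3200 − 2800) + (2800 − 2500) + (1600 − 1000) + (251.902 − 66).
That is 400 + 300 + 600 + 185.902, which totals 1485.902 million years.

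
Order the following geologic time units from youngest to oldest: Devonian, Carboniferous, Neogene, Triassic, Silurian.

Group by era (each group listed oldest first) — Paleozoic: Silurian, Devonian, Carboniferous; Mesozoic: Triassic; Cenozoic: Neogene. The eras run Paleozoic → Mesozoic → Cenozoic. Concatenating the groups in that era order and then reversing gives youngest to oldest.

Neogene, then Triassic, then Carboniferous, then Devonian, then Silurian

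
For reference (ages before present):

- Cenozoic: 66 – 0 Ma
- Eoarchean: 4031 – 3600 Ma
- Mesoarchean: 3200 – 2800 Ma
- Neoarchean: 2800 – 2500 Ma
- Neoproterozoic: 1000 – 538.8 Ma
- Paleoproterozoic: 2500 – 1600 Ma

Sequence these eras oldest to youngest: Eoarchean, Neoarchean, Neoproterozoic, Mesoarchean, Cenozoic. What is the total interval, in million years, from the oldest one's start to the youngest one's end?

Start ages (Ma): Eoarchean 4031, Mesoarchean 3200, Neoarchean 2800, Neoproterozoic 1000, Cenozoic 66.
Ordered oldest to youngest: Eoarchean, Mesoarchean, Neoarchean, Neoproterozoic, Cenozoic.
Span = 4031 − 0 = 4031 Myr.

Eoarchean → Mesoarchean → Neoarchean → Neoproterozoic → Cenozoic; total span 4031 Myr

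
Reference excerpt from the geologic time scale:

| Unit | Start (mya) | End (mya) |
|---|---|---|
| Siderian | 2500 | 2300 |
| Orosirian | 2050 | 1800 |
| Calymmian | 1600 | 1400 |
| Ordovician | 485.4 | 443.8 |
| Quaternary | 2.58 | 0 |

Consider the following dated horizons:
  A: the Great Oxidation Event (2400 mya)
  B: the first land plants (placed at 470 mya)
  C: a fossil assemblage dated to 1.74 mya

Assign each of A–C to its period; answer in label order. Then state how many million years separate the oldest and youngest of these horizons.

A: 2400 Ma lies in 2500–2300 Ma, so Siderian.
B: 470 Ma lies in 485.4–443.8 Ma, so Ordovician.
C: 1.74 Ma lies in 2.58–0 Ma, so Quaternary.
Oldest = 2400 Ma, youngest = 1.74 Ma → span 2398.26 Myr.

A — Siderian; B — Ordovician; C — Quaternary; span 2398.26 million years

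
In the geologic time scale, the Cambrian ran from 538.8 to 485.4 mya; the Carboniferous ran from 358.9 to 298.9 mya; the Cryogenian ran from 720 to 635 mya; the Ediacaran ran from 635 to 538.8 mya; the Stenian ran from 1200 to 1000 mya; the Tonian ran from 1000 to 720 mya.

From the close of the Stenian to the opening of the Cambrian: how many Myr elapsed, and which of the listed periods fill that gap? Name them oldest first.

End of Stenian = 1000 Ma; start of Cambrian = 538.8 Ma.
Gap = 1000 − 538.8 = 461.2 Myr.
Periods wholly inside 1000–538.8 Ma: Tonian (1000–720), Cryogenian (720–635), Ediacaran (635–538.8).

461.2 million years; Tonian, Cryogenian, Ediacaran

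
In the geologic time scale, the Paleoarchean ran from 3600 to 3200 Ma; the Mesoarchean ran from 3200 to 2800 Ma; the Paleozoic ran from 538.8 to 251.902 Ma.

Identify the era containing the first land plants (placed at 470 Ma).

Paleozoic

470 Ma lies between 538.8 and 251.902 Ma, so it falls in the Paleozoic.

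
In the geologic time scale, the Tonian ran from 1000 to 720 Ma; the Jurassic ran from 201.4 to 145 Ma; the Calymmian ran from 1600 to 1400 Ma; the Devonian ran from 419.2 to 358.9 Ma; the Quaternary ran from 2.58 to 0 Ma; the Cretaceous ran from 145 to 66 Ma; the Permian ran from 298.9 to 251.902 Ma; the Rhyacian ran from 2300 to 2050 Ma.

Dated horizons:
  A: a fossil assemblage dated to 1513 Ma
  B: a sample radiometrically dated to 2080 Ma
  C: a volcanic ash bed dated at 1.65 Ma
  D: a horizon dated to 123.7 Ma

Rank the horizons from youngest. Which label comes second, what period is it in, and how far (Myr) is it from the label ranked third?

Sorted youngest-first by Ma: C (1.65), D (123.7), A (1513), B (2080).
The second youngest is D at 123.7 Ma, which lies in 145–66 Ma: the Cretaceous.
The third youngest is A at 1513 Ma; separation = |123.7 − 1513| = 1389.3 Myr.

D, in the Cretaceous; 1389.3 million years to A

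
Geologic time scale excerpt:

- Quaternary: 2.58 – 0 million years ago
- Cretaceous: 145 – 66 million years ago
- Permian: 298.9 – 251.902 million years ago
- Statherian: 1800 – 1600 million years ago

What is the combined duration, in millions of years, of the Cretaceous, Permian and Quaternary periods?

128.578 million years

Each duration: Cretaceous = 79; Permian = 46.998; Quaternary = 2.58.
Sum: 79 + 46.998 + 2.58 = 128.578 Myr.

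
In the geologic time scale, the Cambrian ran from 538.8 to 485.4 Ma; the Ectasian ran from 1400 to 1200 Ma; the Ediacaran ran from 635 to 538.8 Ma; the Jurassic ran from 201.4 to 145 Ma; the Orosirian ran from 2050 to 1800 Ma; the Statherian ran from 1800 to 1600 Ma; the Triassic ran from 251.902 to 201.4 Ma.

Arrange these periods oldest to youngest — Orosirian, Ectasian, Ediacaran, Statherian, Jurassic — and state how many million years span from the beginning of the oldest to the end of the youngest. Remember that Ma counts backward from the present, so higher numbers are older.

Orosirian, Statherian, Ectasian, Ediacaran, Jurassic; total span 1905 Myr

From the excerpt: Orosirian 2050–1800; Ectasian 1400–1200; Ediacaran 635–538.8; Statherian 1800–1600; Jurassic 201.4–145 (Ma).
Larger Ma is earlier, so the oldest is Orosirian and the youngest is Jurassic; oldest to youngest: Orosirian, Statherian, Ectasian, Ediacaran, Jurassic.
Oldest start 2050 minus youngest end 145 gives 1905 Myr overall.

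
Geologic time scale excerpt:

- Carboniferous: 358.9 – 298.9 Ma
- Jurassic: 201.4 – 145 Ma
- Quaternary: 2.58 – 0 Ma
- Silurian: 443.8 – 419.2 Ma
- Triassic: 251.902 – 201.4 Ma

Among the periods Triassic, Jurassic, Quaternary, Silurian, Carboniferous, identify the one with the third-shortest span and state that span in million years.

Durations: Triassic 50.502; Jurassic 56.4; Quaternary 2.58; Silurian 24.6; Carboniferous 60 Myr.
Sorted shortest-first: Quaternary (2.58), Silurian (24.6), Triassic (50.502), Jurassic (56.4), Carboniferous (60).
The third shortest is Triassic at 50.502 Myr.

Triassic, 50.502 million years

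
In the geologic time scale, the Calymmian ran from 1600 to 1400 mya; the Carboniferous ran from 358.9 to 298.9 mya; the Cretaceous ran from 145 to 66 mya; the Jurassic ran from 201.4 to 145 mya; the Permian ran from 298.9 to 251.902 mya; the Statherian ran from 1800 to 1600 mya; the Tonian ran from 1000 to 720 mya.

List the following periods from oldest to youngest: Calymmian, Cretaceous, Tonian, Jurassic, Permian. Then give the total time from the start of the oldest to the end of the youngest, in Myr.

From the excerpt: Calymmian 1600–1400; Cretaceous 145–66; Tonian 1000–720; Jurassic 201.4–145; Permian 298.9–251.902 (Ma).
Larger Ma is earlier, so the oldest is Calymmian and the youngest is Cretaceous; oldest to youngest: Calymmian, Tonian, Permian, Jurassic, Cretaceous.
Oldest start 1600 minus youngest end 66 gives 1534 Myr overall.

Calymmian → Tonian → Permian → Jurassic → Cretaceous; total span 1534 Myr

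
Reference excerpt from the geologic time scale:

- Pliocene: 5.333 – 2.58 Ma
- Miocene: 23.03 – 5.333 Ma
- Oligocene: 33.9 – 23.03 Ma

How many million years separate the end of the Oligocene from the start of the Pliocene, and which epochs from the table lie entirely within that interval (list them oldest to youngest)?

17.697 million years; Miocene

The Oligocene closes at 23.03 Ma and the Pliocene opens at 5.333 Ma, so the interval is 23.03 − 5.333 = 17.697 Myr.
An epoch fits inside if it starts at or after 23.03 Ma and ends at or before 5.333 Ma; oldest first that gives Miocene.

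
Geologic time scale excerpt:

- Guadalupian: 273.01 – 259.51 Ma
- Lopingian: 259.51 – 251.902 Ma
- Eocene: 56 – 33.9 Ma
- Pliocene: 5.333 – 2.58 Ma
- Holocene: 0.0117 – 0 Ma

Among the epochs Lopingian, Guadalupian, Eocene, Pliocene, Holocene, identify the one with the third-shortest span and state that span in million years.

Lopingian, 7.608 million years

Durations: Lopingian 7.608; Guadalupian 13.5; Eocene 22.1; Pliocene 2.753; Holocene 0.0117 Myr.
Sorted shortest-first: Holocene (0.0117), Pliocene (2.753), Lopingian (7.608), Guadalupian (13.5), Eocene (22.1).
The third shortest is Lopingian at 7.608 Myr.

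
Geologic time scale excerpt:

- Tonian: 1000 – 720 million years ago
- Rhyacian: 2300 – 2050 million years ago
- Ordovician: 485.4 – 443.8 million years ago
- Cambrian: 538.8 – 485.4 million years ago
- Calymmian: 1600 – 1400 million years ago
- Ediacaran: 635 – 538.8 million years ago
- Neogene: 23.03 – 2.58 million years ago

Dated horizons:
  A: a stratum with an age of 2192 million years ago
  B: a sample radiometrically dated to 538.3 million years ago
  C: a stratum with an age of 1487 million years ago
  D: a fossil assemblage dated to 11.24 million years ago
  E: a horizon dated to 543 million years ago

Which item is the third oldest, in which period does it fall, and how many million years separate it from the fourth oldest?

Sorted oldest-first by Ma: A (2192), C (1487), E (543), B (538.3), D (11.24).
The third oldest is E at 543 Ma, which lies in 635–538.8 Ma: the Ediacaran.
The fourth oldest is B at 538.3 Ma; separation = |543 − 538.3| = 4.7 Myr.

E, in the Ediacaran; 4.7 million years to B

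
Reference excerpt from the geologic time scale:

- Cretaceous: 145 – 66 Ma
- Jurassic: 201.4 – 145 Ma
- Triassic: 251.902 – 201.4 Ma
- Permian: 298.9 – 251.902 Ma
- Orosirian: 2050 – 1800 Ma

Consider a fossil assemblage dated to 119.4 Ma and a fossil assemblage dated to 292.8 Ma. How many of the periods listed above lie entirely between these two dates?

2

The older date is 292.8 Ma and the younger is 119.4 Ma.
Periods with start < 292.8 and end > 119.4 Ma: Triassic (251.902–201.4), Jurassic (201.4–145).
That is 2 complete periods.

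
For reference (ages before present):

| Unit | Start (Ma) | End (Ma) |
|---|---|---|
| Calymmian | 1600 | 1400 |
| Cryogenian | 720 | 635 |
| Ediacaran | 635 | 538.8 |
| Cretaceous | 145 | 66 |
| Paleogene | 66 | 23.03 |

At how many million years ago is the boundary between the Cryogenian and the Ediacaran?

The Cryogenian ends and the Ediacaran begins at 635 Ma.

635 Ma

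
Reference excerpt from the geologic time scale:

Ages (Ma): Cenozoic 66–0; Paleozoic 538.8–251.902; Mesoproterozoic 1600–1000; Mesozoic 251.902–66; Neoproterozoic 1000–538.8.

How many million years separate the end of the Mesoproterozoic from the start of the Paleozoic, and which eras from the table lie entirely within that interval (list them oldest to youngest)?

The Mesoproterozoic closes at 1000 Ma and the Paleozoic opens at 538.8 Ma, so the interval is 1000 − 538.8 = 461.2 Myr.
An era fits inside if it starts at or after 1000 Ma and ends at or before 538.8 Ma; oldest first that gives Neoproterozoic.

461.2 million years; Neoproterozoic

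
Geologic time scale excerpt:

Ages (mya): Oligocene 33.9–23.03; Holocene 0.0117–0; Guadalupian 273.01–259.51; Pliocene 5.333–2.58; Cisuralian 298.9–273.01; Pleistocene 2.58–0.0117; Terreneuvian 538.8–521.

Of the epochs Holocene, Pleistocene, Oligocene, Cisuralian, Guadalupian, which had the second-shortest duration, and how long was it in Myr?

Durations: Holocene 0.0117; Pleistocene 2.5683; Oligocene 10.87; Cisuralian 25.89; Guadalupian 13.5 Myr.
Sorted shortest-first: Holocene (0.0117), Pleistocene (2.5683), Oligocene (10.87), Guadalupian (13.5), Cisuralian (25.89).
The second shortest is Pleistocene at 2.5683 Myr.

Pleistocene, 2.5683 million years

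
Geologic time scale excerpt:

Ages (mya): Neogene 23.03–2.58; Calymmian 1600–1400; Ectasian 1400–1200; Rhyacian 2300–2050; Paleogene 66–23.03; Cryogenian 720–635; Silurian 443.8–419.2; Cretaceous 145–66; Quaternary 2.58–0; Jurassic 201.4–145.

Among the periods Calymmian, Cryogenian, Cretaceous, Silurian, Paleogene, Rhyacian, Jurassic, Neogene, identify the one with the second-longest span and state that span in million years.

Durations: Calymmian 200; Cryogenian 85; Cretaceous 79; Silurian 24.6; Paleogene 42.97; Rhyacian 250; Jurassic 56.4; Neogene 20.45 Myr.
Sorted longest-first: Rhyacian (250), Calymmian (200), Cryogenian (85), Cretaceous (79), Jurassic (56.4), Paleogene (42.97), Silurian (24.6), Neogene (20.45).
The second longest is Calymmian at 200 Myr.

Calymmian, 200 million years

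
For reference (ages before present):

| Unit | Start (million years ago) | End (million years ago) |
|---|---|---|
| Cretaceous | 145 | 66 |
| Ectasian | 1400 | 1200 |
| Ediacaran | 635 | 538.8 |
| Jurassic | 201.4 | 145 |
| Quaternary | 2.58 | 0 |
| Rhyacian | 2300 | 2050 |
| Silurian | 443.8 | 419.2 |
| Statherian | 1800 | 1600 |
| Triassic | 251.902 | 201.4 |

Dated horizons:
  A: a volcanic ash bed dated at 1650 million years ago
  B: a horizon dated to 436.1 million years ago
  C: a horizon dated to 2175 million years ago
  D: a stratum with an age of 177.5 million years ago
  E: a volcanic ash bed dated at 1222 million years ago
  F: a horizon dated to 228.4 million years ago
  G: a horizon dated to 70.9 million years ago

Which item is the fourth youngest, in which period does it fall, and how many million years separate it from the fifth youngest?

Smaller Ma means younger, so youngest first: G 70.9 < D 177.5 < F 228.4 < B 436.1 < E 1222 < A 1650 < C 2175.
Counting 4 along gives B (436.1 Ma); the excerpt puts that inside the Silurian, 443.8–419.2 Ma.
Next in line is E (1222 Ma), and 1222 − 436.1 = 785.9 Myr.

B, in the Silurian; 785.9 million years to E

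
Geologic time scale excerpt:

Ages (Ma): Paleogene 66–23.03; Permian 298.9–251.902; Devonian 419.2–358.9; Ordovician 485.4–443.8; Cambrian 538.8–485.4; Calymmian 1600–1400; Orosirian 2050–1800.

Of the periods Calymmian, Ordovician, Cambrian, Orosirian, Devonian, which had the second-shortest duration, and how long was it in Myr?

Cambrian, 53.4 million years

Durations: Calymmian 200; Ordovician 41.6; Cambrian 53.4; Orosirian 250; Devonian 60.3 Myr.
Sorted shortest-first: Ordovician (41.6), Cambrian (53.4), Devonian (60.3), Calymmian (200), Orosirian (250).
The second shortest is Cambrian at 53.4 Myr.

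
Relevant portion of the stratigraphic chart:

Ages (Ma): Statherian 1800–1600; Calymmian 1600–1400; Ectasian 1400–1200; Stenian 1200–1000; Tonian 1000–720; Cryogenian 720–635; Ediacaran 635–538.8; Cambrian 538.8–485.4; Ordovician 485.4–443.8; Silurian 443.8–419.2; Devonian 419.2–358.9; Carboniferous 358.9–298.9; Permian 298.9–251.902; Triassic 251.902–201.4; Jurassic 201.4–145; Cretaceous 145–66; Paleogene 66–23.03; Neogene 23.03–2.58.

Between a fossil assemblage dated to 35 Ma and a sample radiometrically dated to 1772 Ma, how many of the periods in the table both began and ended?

The older date is 1772 Ma and the younger is 35 Ma.
Periods with start < 1772 and end > 35 Ma: Calymmian (1600–1400), Ectasian (1400–1200), Stenian (1200–1000), Tonian (1000–720), Cryogenian (720–635), Ediacaran (635–538.8), Cambrian (538.8–485.4), Ordovician (485.4–443.8), Silurian (443.8–419.2), Devonian (419.2–358.9), Carboniferous (358.9–298.9), Permian (298.9–251.902), Triassic (251.902–201.4), Jurassic (201.4–145), Cretaceous (145–66).
That is 15 complete periods.

15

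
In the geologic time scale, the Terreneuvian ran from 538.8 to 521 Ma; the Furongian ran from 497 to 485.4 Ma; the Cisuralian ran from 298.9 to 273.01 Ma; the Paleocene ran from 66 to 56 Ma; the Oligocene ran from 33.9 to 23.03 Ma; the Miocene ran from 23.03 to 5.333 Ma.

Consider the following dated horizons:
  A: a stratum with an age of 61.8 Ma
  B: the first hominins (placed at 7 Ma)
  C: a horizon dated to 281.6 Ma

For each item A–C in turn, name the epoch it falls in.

A: 61.8 Ma lies in 66–56 Ma, so Paleocene.
B: 7 Ma lies in 23.03–5.333 Ma, so Miocene.
C: 281.6 Ma lies in 298.9–273.01 Ma, so Cisuralian.

A — Paleocene; B — Miocene; C — Cisuralian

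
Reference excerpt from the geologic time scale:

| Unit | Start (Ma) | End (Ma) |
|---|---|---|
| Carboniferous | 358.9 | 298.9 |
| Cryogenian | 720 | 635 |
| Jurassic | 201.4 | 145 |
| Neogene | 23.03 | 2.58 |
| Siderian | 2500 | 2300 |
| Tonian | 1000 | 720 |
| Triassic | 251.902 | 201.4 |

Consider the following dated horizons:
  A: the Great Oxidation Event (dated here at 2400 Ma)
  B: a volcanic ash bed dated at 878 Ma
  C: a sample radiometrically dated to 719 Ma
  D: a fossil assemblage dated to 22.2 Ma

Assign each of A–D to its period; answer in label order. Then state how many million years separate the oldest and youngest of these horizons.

A: 2400 Ma lies in 2500–2300 Ma, so Siderian.
B: 878 Ma lies in 1000–720 Ma, so Tonian.
C: 719 Ma lies in 720–635 Ma, so Cryogenian.
D: 22.2 Ma lies in 23.03–2.58 Ma, so Neogene.
Oldest = 2400 Ma, youngest = 22.2 Ma → span 2377.8 Myr.

A — Siderian; B — Tonian; C — Cryogenian; D — Neogene; span 2377.8 million years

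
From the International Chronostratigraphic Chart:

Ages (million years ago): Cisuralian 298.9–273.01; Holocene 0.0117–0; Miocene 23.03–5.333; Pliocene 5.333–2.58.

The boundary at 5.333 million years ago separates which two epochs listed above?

The Miocene ends at 5.333 million years ago and the Pliocene begins at 5.333 million years ago, so they share that boundary.

Miocene and Pliocene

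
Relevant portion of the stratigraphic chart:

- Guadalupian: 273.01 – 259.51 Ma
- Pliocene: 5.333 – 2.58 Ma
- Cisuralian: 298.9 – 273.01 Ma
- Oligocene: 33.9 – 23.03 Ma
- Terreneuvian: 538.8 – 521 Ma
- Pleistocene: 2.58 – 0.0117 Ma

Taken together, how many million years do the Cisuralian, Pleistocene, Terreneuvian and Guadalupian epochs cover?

Each duration: Cisuralian = 25.89; Pleistocene = 2.5683; Terreneuvian = 17.8; Guadalupian = 13.5.
Sum: 25.89 + 2.5683 + 17.8 + 13.5 = 59.7583 Myr.

59.7583 million years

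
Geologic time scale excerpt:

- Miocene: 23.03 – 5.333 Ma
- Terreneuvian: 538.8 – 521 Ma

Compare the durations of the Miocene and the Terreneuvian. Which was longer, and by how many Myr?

Terreneuvian, by 0.103 million years

Miocene: 23.03 − 5.333 = 17.697 Myr.
Terreneuvian: 538.8 − 521 = 17.8 Myr.
Difference: 17.8 − 17.697 = 0.103 Myr, so the Terreneuvian was longer.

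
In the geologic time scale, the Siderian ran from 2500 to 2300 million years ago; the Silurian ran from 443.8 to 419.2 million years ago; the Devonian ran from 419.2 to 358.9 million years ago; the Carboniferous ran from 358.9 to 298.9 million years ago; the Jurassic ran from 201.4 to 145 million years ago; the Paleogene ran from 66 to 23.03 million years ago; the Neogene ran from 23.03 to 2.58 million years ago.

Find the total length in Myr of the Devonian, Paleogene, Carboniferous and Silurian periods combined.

187.87 million years

Duration is start − end for each: (419.2 − 358.9) + (66 − 23.03) + (358.9 − 298.9) + (443.8 − 419.2).
That is 60.3 + 42.97 + 60 + 24.6, which totals 187.87 million years.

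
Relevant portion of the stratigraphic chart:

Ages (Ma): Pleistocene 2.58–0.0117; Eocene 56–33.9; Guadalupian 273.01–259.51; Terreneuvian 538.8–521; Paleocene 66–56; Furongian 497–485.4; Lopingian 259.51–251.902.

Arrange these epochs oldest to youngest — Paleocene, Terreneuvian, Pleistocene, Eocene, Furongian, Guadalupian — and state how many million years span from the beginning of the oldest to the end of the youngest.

Terreneuvian, Furongian, Guadalupian, Paleocene, Eocene, Pleistocene; total span 538.7883 Myr

From the excerpt: Paleocene 66–56; Terreneuvian 538.8–521; Pleistocene 2.58–0.0117; Eocene 56–33.9; Furongian 497–485.4; Guadalupian 273.01–259.51 (Ma).
Larger Ma is earlier, so the oldest is Terreneuvian and the youngest is Pleistocene; oldest to youngest: Terreneuvian, Furongian, Guadalupian, Paleocene, Eocene, Pleistocene.
Oldest start 538.8 minus youngest end 0.0117 gives 538.7883 Myr overall.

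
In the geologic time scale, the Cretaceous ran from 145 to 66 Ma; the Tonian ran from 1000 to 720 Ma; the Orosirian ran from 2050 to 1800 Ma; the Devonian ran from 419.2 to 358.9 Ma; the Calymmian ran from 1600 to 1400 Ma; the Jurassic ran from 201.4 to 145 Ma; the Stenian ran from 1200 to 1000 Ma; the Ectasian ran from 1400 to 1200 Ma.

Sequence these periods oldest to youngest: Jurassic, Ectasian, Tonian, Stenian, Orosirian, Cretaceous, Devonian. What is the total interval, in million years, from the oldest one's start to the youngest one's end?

Orosirian → Ectasian → Stenian → Tonian → Devonian → Jurassic → Cretaceous; total span 1984 Myr

Start ages (Ma): Orosirian 2050, Ectasian 1400, Stenian 1200, Tonian 1000, Devonian 419.2, Jurassic 201.4, Cretaceous 145.
Ordered oldest to youngest: Orosirian, Ectasian, Stenian, Tonian, Devonian, Jurassic, Cretaceous.
Span = 2050 − 66 = 1984 Myr.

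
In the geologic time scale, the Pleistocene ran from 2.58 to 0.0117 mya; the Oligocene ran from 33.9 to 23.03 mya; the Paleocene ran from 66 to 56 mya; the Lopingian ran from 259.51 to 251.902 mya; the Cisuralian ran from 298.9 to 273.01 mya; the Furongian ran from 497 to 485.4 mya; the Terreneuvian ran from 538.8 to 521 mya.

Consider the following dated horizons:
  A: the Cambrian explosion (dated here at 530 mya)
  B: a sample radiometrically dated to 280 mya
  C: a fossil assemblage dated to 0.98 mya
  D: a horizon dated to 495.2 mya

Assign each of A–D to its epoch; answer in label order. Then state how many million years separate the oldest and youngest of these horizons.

A — Terreneuvian; B — Cisuralian; C — Pleistocene; D — Furongian; span 529.02 million years

Match each age against the start–end ranges in the excerpt: A = 530 Ma → Terreneuvian (538.8–521); B = 280 Ma → Cisuralian (298.9–273.01); C = 0.98 Ma → Pleistocene (2.58–0.0117); D = 495.2 Ma → Furongian (497–485.4).
The largest age is 530 Ma and the smallest is 0.98 Ma; their difference is 529.02 Myr.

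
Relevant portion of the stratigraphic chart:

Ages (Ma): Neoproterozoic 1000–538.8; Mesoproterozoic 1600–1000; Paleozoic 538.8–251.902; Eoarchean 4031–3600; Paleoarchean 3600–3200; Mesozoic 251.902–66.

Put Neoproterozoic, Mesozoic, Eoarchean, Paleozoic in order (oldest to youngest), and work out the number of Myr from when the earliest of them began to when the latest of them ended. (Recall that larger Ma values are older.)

Start ages (Ma): Eoarchean 4031, Neoproterozoic 1000, Paleozoic 538.8, Mesozoic 251.902.
Ordered oldest to youngest: Eoarchean, Neoproterozoic, Paleozoic, Mesozoic.
Span = 4031 − 66 = 3965 Myr.

Eoarchean → Neoproterozoic → Paleozoic → Mesozoic; total span 3965 Myr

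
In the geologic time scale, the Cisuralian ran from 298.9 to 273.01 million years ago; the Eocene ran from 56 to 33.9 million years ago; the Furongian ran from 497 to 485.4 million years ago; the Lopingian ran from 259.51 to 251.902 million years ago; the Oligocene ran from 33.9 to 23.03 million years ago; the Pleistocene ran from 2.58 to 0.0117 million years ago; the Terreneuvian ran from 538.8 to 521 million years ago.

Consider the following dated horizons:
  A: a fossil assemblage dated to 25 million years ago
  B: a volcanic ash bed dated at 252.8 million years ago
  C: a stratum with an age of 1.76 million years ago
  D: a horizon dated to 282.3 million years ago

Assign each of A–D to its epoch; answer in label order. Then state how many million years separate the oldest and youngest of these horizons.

A — Oligocene; B — Lopingian; C — Pleistocene; D — Cisuralian; span 280.54 million years

Match each age against the start–end ranges in the excerpt: A = 25 Ma → Oligocene (33.9–23.03); B = 252.8 Ma → Lopingian (259.51–251.902); C = 1.76 Ma → Pleistocene (2.58–0.0117); D = 282.3 Ma → Cisuralian (298.9–273.01).
The largest age is 282.3 Ma and the smallest is 1.76 Ma; their difference is 280.54 Myr.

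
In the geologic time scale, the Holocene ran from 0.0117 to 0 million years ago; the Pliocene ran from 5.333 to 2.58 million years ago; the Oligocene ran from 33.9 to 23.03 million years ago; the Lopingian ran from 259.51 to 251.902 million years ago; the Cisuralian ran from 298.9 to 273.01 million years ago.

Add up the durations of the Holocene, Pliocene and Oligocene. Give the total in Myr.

Duration is start − end for each: (0.0117 − 0) + (5.333 − 2.58) + (33.9 − 23.03).
That is 0.0117 + 2.753 + 10.87, which totals 13.6347 million years.

13.6347 million years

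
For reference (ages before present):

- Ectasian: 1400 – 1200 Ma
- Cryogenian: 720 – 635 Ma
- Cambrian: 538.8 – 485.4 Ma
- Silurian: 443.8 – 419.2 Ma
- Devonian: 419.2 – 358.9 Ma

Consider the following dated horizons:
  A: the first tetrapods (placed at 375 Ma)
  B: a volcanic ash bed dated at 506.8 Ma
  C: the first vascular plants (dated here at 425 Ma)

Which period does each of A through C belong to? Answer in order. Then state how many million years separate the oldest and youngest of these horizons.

A — Devonian; B — Cambrian; C — Silurian; span 131.8 million years

A: 375 Ma lies in 419.2–358.9 Ma, so Devonian.
B: 506.8 Ma lies in 538.8–485.4 Ma, so Cambrian.
C: 425 Ma lies in 443.8–419.2 Ma, so Silurian.
Oldest = 506.8 Ma, youngest = 375 Ma → span 131.8 Myr.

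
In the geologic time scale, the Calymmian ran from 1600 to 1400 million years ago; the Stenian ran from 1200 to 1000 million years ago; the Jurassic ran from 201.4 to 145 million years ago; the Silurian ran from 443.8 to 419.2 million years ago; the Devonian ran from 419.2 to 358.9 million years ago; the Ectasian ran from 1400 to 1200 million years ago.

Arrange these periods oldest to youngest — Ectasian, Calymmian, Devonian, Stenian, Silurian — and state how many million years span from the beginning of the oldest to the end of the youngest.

Calymmian, Ectasian, Stenian, Silurian, Devonian; total span 1241.1 Myr

Start ages (Ma): Calymmian 1600, Ectasian 1400, Stenian 1200, Silurian 443.8, Devonian 419.2.
Ordered oldest to youngest: Calymmian, Ectasian, Stenian, Silurian, Devonian.
Span = 1600 − 358.9 = 1241.1 Myr.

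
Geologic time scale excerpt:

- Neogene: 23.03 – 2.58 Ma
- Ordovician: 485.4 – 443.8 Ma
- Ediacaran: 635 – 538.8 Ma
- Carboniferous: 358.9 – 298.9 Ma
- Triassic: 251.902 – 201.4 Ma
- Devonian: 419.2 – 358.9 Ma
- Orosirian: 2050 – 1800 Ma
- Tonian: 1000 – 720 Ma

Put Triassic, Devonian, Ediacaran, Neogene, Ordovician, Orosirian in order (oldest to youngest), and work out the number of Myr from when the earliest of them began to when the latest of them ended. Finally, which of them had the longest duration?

Orosirian → Ediacaran → Ordovician → Devonian → Triassic → Neogene; total span 2047.42 Myr; longest is Orosirian

Start ages (Ma): Orosirian 2050, Ediacaran 635, Ordovician 485.4, Devonian 419.2, Triassic 251.902, Neogene 23.03.
Ordered oldest to youngest: Orosirian, Ediacaran, Ordovician, Devonian, Triassic, Neogene.
Span = 2050 − 2.58 = 2047.42 Myr.
Durations: Ordovician 41.6, Triassic 50.502, Ediacaran 96.2, Orosirian 250, Neogene 20.45, Devonian 60.3 → longest is Orosirian (250 Myr).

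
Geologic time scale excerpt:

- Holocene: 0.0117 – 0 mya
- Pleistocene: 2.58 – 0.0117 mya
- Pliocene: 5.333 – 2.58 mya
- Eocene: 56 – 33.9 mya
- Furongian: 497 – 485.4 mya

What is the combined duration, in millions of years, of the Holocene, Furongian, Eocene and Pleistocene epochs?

Duration is start − end for each: (0.0117 − 0) + (497 − 485.4) + (56 − 33.9) + (2.58 − 0.0117).
That is 0.0117 + 11.6 + 22.1 + 2.5683, which totals 36.28 million years.

36.28 million years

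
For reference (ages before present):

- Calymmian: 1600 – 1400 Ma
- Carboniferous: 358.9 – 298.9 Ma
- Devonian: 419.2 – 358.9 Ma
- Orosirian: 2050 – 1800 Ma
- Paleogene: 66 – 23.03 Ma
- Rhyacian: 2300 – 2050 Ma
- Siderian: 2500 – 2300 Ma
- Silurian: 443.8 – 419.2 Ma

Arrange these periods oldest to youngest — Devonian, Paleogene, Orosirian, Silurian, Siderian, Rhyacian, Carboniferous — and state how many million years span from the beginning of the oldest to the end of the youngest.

Siderian, Rhyacian, Orosirian, Silurian, Devonian, Carboniferous, Paleogene; total span 2476.97 Myr

Start ages (Ma): Siderian 2500, Rhyacian 2300, Orosirian 2050, Silurian 443.8, Devonian 419.2, Carboniferous 358.9, Paleogene 66.
Ordered oldest to youngest: Siderian, Rhyacian, Orosirian, Silurian, Devonian, Carboniferous, Paleogene.
Span = 2500 − 23.03 = 2476.97 Myr.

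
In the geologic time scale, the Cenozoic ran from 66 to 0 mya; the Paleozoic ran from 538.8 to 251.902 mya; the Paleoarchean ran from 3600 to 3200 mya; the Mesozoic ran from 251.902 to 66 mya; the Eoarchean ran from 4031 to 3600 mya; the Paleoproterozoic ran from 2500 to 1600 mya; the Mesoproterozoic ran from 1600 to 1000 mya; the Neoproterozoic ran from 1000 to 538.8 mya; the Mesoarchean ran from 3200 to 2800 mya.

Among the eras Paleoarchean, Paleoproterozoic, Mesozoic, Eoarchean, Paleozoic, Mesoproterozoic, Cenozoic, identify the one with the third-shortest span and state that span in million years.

Start − end for each: Paleoarchean 3600 − 3200 = 400; Paleoproterozoic 2500 − 1600 = 900; Mesozoic 251.902 − 66 = 185.902; Eoarchean 4031 − 3600 = 431; Paleozoic 538.8 − 251.902 = 286.898; Mesoproterozoic 1600 − 1000 = 600; Cenozoic 66 − 0 = 66.
Ranking these from shortest: Cenozoic < Mesozoic < Paleozoic < Paleoarchean < Eoarchean < Mesoproterozoic < Paleoproterozoic.
Position 3 in that ranking is Paleozoic, which lasted 286.898 Myr.

Paleozoic, 286.898 million years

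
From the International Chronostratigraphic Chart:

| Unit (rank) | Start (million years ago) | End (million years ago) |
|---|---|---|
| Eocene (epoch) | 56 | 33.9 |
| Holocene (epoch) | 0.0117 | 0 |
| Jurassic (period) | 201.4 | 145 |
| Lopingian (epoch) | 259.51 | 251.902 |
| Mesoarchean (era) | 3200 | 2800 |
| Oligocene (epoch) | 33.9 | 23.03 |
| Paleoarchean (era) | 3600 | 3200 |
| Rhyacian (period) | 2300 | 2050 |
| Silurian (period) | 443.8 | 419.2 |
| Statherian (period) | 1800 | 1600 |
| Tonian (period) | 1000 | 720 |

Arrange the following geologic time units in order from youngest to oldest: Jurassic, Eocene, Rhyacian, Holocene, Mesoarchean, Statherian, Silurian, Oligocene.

Sorting by start age (ascending Ma, since larger Ma = older): Holocene began 0.0117, Oligocene began 33.9, Eocene began 56, Jurassic began 201.4, Silurian began 443.8, Statherian began 1800, Rhyacian began 2300, Mesoarchean began 3200.

Holocene → Oligocene → Eocene → Jurassic → Silurian → Statherian → Rhyacian → Mesoarchean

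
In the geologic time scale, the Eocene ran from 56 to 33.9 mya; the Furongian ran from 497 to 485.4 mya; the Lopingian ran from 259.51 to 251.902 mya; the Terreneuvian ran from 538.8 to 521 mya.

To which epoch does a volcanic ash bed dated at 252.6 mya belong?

Lopingian

252.6 Ma lies between 259.51 and 251.902 Ma, so it falls in the Lopingian.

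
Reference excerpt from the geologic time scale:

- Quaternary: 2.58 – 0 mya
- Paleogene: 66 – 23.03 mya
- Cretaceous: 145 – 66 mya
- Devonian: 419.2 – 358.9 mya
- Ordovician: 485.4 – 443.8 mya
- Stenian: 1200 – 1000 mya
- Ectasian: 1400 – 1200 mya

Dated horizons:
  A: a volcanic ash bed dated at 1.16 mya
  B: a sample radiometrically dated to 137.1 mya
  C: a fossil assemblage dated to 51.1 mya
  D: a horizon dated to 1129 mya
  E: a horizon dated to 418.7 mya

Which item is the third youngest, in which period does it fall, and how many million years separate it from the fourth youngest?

Sorted youngest-first by Ma: A (1.16), C (51.1), B (137.1), E (418.7), D (1129).
The third youngest is B at 137.1 Ma, which lies in 145–66 Ma: the Cretaceous.
The fourth youngest is E at 418.7 Ma; separation = |137.1 − 418.7| = 281.6 Myr.

B, in the Cretaceous; 281.6 million years to E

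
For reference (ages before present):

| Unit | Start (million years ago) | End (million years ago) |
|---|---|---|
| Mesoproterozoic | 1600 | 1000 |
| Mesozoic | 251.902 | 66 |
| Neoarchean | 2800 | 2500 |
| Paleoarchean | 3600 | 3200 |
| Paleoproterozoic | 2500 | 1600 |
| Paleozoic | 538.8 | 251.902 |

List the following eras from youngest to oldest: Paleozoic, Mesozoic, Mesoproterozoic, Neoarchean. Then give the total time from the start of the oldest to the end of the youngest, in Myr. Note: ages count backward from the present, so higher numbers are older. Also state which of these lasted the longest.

Mesozoic → Paleozoic → Mesoproterozoic → Neoarchean; total span 2734 Myr; longest is Mesoproterozoic

Start ages (Ma): Neoarchean 2800, Mesoproterozoic 1600, Paleozoic 538.8, Mesozoic 251.902.
Ordered youngest to oldest: Mesozoic, Paleozoic, Mesoproterozoic, Neoarchean.
Span = 2800 − 66 = 2734 Myr.
Durations: Mesoproterozoic 600, Neoarchean 300, Mesozoic 185.902, Paleozoic 286.898 → longest is Mesoproterozoic (600 Myr).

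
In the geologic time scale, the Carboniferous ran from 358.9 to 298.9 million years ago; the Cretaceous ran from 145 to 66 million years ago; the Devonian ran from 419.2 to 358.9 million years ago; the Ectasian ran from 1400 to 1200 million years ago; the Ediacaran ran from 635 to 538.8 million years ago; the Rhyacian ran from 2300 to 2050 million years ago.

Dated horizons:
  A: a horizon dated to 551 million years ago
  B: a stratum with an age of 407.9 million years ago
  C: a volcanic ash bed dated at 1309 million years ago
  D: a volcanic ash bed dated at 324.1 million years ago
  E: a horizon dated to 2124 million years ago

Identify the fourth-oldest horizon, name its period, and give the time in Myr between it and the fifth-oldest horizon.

Sorted oldest-first by Ma: E (2124), C (1309), A (551), B (407.9), D (324.1).
The fourth oldest is B at 407.9 Ma, which lies in 419.2–358.9 Ma: the Devonian.
The fifth oldest is D at 324.1 Ma; separation = |407.9 − 324.1| = 83.8 Myr.

B, in the Devonian; 83.8 million years to D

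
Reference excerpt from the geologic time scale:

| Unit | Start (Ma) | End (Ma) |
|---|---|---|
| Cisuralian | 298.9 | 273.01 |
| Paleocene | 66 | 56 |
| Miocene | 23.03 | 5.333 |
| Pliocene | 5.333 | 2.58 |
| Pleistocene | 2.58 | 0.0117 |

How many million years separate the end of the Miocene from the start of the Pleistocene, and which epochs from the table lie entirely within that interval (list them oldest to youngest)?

2.753 million years; Pliocene

The Miocene closes at 5.333 Ma and the Pleistocene opens at 2.58 Ma, so the interval is 5.333 − 2.58 = 2.753 Myr.
An epoch fits inside if it starts at or after 5.333 Ma and ends at or before 2.58 Ma; oldest first that gives Pliocene.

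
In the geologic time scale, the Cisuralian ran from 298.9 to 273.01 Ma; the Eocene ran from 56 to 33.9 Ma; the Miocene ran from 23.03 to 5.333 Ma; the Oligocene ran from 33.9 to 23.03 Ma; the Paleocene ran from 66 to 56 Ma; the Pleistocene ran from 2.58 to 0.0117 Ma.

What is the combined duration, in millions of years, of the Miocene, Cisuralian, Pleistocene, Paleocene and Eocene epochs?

78.2553 million years

Duration is start − end for each: (23.03 − 5.333) + (298.9 − 273.01) + (2.58 − 0.0117) + (66 − 56) + (56 − 33.9).
That is 17.697 + 25.89 + 2.5683 + 10 + 22.1, which totals 78.2553 million years.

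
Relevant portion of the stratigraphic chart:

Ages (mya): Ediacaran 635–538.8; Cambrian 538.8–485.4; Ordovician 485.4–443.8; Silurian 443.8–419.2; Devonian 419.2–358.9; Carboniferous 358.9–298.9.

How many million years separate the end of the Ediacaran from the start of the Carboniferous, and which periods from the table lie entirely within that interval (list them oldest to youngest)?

179.9 million years; Cambrian, Ordovician, Silurian, Devonian

End of Ediacaran = 538.8 Ma; start of Carboniferous = 358.9 Ma.
Gap = 538.8 − 358.9 = 179.9 Myr.
Periods wholly inside 538.8–358.9 Ma: Cambrian (538.8–485.4), Ordovician (485.4–443.8), Silurian (443.8–419.2), Devonian (419.2–358.9).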